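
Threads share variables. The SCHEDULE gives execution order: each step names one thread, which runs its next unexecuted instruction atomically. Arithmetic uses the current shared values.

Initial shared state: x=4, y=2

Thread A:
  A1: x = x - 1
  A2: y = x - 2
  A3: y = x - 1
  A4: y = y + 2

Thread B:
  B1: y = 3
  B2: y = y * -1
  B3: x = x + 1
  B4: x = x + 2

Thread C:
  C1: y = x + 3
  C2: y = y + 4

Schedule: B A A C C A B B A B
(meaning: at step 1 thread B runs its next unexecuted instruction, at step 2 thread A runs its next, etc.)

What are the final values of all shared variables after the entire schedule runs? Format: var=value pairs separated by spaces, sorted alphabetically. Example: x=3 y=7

Answer: x=6 y=0

Derivation:
Step 1: thread B executes B1 (y = 3). Shared: x=4 y=3. PCs: A@0 B@1 C@0
Step 2: thread A executes A1 (x = x - 1). Shared: x=3 y=3. PCs: A@1 B@1 C@0
Step 3: thread A executes A2 (y = x - 2). Shared: x=3 y=1. PCs: A@2 B@1 C@0
Step 4: thread C executes C1 (y = x + 3). Shared: x=3 y=6. PCs: A@2 B@1 C@1
Step 5: thread C executes C2 (y = y + 4). Shared: x=3 y=10. PCs: A@2 B@1 C@2
Step 6: thread A executes A3 (y = x - 1). Shared: x=3 y=2. PCs: A@3 B@1 C@2
Step 7: thread B executes B2 (y = y * -1). Shared: x=3 y=-2. PCs: A@3 B@2 C@2
Step 8: thread B executes B3 (x = x + 1). Shared: x=4 y=-2. PCs: A@3 B@3 C@2
Step 9: thread A executes A4 (y = y + 2). Shared: x=4 y=0. PCs: A@4 B@3 C@2
Step 10: thread B executes B4 (x = x + 2). Shared: x=6 y=0. PCs: A@4 B@4 C@2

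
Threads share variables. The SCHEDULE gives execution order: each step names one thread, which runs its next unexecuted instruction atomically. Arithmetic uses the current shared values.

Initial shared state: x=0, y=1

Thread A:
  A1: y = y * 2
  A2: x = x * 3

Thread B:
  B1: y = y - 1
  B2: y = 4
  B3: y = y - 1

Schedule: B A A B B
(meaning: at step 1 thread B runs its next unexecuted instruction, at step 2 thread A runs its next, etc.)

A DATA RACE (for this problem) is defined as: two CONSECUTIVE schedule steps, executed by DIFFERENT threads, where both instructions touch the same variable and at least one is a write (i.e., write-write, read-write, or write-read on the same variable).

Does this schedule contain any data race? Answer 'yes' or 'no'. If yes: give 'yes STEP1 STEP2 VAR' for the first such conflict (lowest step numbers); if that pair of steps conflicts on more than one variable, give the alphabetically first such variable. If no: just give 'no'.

Steps 1,2: B(y = y - 1) vs A(y = y * 2). RACE on y (W-W).
Steps 2,3: same thread (A). No race.
Steps 3,4: A(r=x,w=x) vs B(r=-,w=y). No conflict.
Steps 4,5: same thread (B). No race.
First conflict at steps 1,2.

Answer: yes 1 2 y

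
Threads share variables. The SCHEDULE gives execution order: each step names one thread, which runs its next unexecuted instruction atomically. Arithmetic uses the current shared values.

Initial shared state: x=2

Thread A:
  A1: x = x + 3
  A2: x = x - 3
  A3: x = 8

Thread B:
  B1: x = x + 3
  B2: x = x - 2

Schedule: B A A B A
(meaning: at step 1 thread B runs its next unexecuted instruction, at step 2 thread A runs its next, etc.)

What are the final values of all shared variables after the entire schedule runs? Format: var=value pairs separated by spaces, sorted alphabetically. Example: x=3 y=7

Step 1: thread B executes B1 (x = x + 3). Shared: x=5. PCs: A@0 B@1
Step 2: thread A executes A1 (x = x + 3). Shared: x=8. PCs: A@1 B@1
Step 3: thread A executes A2 (x = x - 3). Shared: x=5. PCs: A@2 B@1
Step 4: thread B executes B2 (x = x - 2). Shared: x=3. PCs: A@2 B@2
Step 5: thread A executes A3 (x = 8). Shared: x=8. PCs: A@3 B@2

Answer: x=8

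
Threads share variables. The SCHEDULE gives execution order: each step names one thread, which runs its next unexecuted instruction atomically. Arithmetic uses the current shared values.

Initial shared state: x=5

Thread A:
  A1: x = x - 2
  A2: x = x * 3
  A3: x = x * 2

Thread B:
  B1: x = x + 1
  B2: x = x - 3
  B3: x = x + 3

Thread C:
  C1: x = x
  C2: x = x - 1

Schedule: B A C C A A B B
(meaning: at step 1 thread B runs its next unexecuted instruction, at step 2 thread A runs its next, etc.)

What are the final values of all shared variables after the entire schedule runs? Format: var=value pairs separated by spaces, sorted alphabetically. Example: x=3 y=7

Answer: x=18

Derivation:
Step 1: thread B executes B1 (x = x + 1). Shared: x=6. PCs: A@0 B@1 C@0
Step 2: thread A executes A1 (x = x - 2). Shared: x=4. PCs: A@1 B@1 C@0
Step 3: thread C executes C1 (x = x). Shared: x=4. PCs: A@1 B@1 C@1
Step 4: thread C executes C2 (x = x - 1). Shared: x=3. PCs: A@1 B@1 C@2
Step 5: thread A executes A2 (x = x * 3). Shared: x=9. PCs: A@2 B@1 C@2
Step 6: thread A executes A3 (x = x * 2). Shared: x=18. PCs: A@3 B@1 C@2
Step 7: thread B executes B2 (x = x - 3). Shared: x=15. PCs: A@3 B@2 C@2
Step 8: thread B executes B3 (x = x + 3). Shared: x=18. PCs: A@3 B@3 C@2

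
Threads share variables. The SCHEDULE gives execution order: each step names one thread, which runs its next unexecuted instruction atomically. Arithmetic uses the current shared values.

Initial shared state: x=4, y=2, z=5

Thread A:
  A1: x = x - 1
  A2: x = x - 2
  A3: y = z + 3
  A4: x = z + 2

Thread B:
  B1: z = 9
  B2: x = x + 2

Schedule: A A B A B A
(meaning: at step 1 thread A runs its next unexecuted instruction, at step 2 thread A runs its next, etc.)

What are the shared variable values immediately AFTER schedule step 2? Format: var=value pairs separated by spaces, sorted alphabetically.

Answer: x=1 y=2 z=5

Derivation:
Step 1: thread A executes A1 (x = x - 1). Shared: x=3 y=2 z=5. PCs: A@1 B@0
Step 2: thread A executes A2 (x = x - 2). Shared: x=1 y=2 z=5. PCs: A@2 B@0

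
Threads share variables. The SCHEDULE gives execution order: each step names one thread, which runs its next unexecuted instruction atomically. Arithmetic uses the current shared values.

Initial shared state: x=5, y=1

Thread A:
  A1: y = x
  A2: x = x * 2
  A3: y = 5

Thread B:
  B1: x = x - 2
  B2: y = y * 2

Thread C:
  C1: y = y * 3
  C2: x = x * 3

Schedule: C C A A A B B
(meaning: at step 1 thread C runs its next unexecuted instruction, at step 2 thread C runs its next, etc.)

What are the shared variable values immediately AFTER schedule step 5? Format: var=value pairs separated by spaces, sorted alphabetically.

Answer: x=30 y=5

Derivation:
Step 1: thread C executes C1 (y = y * 3). Shared: x=5 y=3. PCs: A@0 B@0 C@1
Step 2: thread C executes C2 (x = x * 3). Shared: x=15 y=3. PCs: A@0 B@0 C@2
Step 3: thread A executes A1 (y = x). Shared: x=15 y=15. PCs: A@1 B@0 C@2
Step 4: thread A executes A2 (x = x * 2). Shared: x=30 y=15. PCs: A@2 B@0 C@2
Step 5: thread A executes A3 (y = 5). Shared: x=30 y=5. PCs: A@3 B@0 C@2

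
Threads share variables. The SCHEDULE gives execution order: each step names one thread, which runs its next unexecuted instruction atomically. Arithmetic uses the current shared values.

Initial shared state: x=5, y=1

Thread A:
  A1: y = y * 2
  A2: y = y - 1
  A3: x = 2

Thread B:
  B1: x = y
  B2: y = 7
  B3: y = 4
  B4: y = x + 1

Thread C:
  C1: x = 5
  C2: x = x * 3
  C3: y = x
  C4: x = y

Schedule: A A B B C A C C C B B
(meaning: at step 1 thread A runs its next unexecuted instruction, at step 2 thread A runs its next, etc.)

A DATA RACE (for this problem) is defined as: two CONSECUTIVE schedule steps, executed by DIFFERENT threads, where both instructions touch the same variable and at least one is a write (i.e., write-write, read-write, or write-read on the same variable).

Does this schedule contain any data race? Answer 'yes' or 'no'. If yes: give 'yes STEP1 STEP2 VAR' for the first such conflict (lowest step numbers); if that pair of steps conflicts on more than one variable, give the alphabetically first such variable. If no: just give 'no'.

Steps 1,2: same thread (A). No race.
Steps 2,3: A(y = y - 1) vs B(x = y). RACE on y (W-R).
Steps 3,4: same thread (B). No race.
Steps 4,5: B(r=-,w=y) vs C(r=-,w=x). No conflict.
Steps 5,6: C(x = 5) vs A(x = 2). RACE on x (W-W).
Steps 6,7: A(x = 2) vs C(x = x * 3). RACE on x (W-W).
Steps 7,8: same thread (C). No race.
Steps 8,9: same thread (C). No race.
Steps 9,10: C(x = y) vs B(y = 4). RACE on y (R-W).
Steps 10,11: same thread (B). No race.
First conflict at steps 2,3.

Answer: yes 2 3 y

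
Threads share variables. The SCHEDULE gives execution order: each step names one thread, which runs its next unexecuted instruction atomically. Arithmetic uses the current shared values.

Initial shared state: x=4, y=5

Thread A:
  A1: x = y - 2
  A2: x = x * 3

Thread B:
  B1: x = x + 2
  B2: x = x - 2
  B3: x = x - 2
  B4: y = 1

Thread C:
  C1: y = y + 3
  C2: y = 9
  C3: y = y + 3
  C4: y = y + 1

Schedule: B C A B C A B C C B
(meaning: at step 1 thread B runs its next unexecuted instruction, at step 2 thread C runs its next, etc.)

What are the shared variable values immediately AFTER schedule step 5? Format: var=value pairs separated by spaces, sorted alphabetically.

Step 1: thread B executes B1 (x = x + 2). Shared: x=6 y=5. PCs: A@0 B@1 C@0
Step 2: thread C executes C1 (y = y + 3). Shared: x=6 y=8. PCs: A@0 B@1 C@1
Step 3: thread A executes A1 (x = y - 2). Shared: x=6 y=8. PCs: A@1 B@1 C@1
Step 4: thread B executes B2 (x = x - 2). Shared: x=4 y=8. PCs: A@1 B@2 C@1
Step 5: thread C executes C2 (y = 9). Shared: x=4 y=9. PCs: A@1 B@2 C@2

Answer: x=4 y=9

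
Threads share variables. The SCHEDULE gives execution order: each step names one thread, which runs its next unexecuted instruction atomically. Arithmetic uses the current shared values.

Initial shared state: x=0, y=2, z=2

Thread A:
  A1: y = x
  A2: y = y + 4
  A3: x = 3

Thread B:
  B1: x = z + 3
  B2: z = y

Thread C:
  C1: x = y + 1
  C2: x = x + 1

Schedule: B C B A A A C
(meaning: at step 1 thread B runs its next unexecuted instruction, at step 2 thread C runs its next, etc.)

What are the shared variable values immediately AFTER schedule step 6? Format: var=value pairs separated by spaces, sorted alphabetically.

Step 1: thread B executes B1 (x = z + 3). Shared: x=5 y=2 z=2. PCs: A@0 B@1 C@0
Step 2: thread C executes C1 (x = y + 1). Shared: x=3 y=2 z=2. PCs: A@0 B@1 C@1
Step 3: thread B executes B2 (z = y). Shared: x=3 y=2 z=2. PCs: A@0 B@2 C@1
Step 4: thread A executes A1 (y = x). Shared: x=3 y=3 z=2. PCs: A@1 B@2 C@1
Step 5: thread A executes A2 (y = y + 4). Shared: x=3 y=7 z=2. PCs: A@2 B@2 C@1
Step 6: thread A executes A3 (x = 3). Shared: x=3 y=7 z=2. PCs: A@3 B@2 C@1

Answer: x=3 y=7 z=2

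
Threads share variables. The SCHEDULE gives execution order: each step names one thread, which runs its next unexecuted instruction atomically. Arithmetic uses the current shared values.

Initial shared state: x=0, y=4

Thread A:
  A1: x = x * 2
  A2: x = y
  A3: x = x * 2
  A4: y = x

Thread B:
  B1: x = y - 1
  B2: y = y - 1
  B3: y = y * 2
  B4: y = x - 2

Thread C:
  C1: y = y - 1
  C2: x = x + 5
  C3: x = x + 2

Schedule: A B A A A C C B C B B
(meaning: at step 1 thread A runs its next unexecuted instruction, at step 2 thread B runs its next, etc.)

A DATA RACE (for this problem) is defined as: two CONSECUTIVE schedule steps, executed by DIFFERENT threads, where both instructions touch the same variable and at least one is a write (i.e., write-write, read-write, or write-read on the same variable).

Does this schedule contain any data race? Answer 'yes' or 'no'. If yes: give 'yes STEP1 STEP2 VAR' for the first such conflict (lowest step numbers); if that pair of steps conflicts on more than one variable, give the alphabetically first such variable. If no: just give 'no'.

Steps 1,2: A(x = x * 2) vs B(x = y - 1). RACE on x (W-W).
Steps 2,3: B(x = y - 1) vs A(x = y). RACE on x (W-W).
Steps 3,4: same thread (A). No race.
Steps 4,5: same thread (A). No race.
Steps 5,6: A(y = x) vs C(y = y - 1). RACE on y (W-W).
Steps 6,7: same thread (C). No race.
Steps 7,8: C(r=x,w=x) vs B(r=y,w=y). No conflict.
Steps 8,9: B(r=y,w=y) vs C(r=x,w=x). No conflict.
Steps 9,10: C(r=x,w=x) vs B(r=y,w=y). No conflict.
Steps 10,11: same thread (B). No race.
First conflict at steps 1,2.

Answer: yes 1 2 x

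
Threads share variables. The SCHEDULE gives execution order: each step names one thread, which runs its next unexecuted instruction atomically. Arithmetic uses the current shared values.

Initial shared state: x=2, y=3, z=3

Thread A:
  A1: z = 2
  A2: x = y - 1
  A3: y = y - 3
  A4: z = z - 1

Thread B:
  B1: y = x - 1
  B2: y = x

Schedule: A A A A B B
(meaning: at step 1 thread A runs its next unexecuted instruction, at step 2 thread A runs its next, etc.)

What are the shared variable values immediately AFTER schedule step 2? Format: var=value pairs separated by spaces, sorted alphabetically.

Answer: x=2 y=3 z=2

Derivation:
Step 1: thread A executes A1 (z = 2). Shared: x=2 y=3 z=2. PCs: A@1 B@0
Step 2: thread A executes A2 (x = y - 1). Shared: x=2 y=3 z=2. PCs: A@2 B@0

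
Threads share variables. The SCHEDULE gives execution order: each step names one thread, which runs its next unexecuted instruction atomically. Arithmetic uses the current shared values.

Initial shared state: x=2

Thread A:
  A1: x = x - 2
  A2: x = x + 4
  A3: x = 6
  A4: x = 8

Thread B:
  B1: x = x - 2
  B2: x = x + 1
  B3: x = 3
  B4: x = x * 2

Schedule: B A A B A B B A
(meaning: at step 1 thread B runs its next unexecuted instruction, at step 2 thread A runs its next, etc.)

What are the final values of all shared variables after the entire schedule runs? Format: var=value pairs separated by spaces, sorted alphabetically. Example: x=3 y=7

Answer: x=8

Derivation:
Step 1: thread B executes B1 (x = x - 2). Shared: x=0. PCs: A@0 B@1
Step 2: thread A executes A1 (x = x - 2). Shared: x=-2. PCs: A@1 B@1
Step 3: thread A executes A2 (x = x + 4). Shared: x=2. PCs: A@2 B@1
Step 4: thread B executes B2 (x = x + 1). Shared: x=3. PCs: A@2 B@2
Step 5: thread A executes A3 (x = 6). Shared: x=6. PCs: A@3 B@2
Step 6: thread B executes B3 (x = 3). Shared: x=3. PCs: A@3 B@3
Step 7: thread B executes B4 (x = x * 2). Shared: x=6. PCs: A@3 B@4
Step 8: thread A executes A4 (x = 8). Shared: x=8. PCs: A@4 B@4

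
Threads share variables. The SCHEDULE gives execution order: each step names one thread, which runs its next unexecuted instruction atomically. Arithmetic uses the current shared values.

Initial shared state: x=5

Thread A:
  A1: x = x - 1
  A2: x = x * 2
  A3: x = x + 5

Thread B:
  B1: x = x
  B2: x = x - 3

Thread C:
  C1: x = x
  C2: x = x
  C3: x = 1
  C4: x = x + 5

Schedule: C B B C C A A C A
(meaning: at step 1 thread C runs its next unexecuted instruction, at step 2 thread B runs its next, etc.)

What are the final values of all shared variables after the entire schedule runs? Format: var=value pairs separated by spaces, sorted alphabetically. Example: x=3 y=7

Step 1: thread C executes C1 (x = x). Shared: x=5. PCs: A@0 B@0 C@1
Step 2: thread B executes B1 (x = x). Shared: x=5. PCs: A@0 B@1 C@1
Step 3: thread B executes B2 (x = x - 3). Shared: x=2. PCs: A@0 B@2 C@1
Step 4: thread C executes C2 (x = x). Shared: x=2. PCs: A@0 B@2 C@2
Step 5: thread C executes C3 (x = 1). Shared: x=1. PCs: A@0 B@2 C@3
Step 6: thread A executes A1 (x = x - 1). Shared: x=0. PCs: A@1 B@2 C@3
Step 7: thread A executes A2 (x = x * 2). Shared: x=0. PCs: A@2 B@2 C@3
Step 8: thread C executes C4 (x = x + 5). Shared: x=5. PCs: A@2 B@2 C@4
Step 9: thread A executes A3 (x = x + 5). Shared: x=10. PCs: A@3 B@2 C@4

Answer: x=10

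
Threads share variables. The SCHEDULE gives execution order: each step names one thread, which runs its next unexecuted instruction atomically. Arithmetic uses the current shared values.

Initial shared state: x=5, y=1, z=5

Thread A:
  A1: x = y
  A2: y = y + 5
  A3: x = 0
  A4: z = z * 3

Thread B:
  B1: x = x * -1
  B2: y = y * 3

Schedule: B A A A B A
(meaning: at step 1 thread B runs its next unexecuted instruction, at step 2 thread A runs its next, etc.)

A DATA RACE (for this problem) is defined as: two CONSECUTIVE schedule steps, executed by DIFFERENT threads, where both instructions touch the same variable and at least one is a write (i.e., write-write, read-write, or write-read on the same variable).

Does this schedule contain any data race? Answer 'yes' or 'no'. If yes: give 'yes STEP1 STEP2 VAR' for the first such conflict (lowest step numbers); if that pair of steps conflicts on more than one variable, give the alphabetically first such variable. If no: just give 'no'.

Answer: yes 1 2 x

Derivation:
Steps 1,2: B(x = x * -1) vs A(x = y). RACE on x (W-W).
Steps 2,3: same thread (A). No race.
Steps 3,4: same thread (A). No race.
Steps 4,5: A(r=-,w=x) vs B(r=y,w=y). No conflict.
Steps 5,6: B(r=y,w=y) vs A(r=z,w=z). No conflict.
First conflict at steps 1,2.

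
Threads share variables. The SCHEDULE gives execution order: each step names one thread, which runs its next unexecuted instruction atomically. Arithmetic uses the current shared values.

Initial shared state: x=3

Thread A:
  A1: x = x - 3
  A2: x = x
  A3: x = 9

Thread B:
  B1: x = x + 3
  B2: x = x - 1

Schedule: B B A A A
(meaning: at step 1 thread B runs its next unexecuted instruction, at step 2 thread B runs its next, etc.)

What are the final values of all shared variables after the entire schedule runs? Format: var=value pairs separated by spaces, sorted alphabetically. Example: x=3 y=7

Step 1: thread B executes B1 (x = x + 3). Shared: x=6. PCs: A@0 B@1
Step 2: thread B executes B2 (x = x - 1). Shared: x=5. PCs: A@0 B@2
Step 3: thread A executes A1 (x = x - 3). Shared: x=2. PCs: A@1 B@2
Step 4: thread A executes A2 (x = x). Shared: x=2. PCs: A@2 B@2
Step 5: thread A executes A3 (x = 9). Shared: x=9. PCs: A@3 B@2

Answer: x=9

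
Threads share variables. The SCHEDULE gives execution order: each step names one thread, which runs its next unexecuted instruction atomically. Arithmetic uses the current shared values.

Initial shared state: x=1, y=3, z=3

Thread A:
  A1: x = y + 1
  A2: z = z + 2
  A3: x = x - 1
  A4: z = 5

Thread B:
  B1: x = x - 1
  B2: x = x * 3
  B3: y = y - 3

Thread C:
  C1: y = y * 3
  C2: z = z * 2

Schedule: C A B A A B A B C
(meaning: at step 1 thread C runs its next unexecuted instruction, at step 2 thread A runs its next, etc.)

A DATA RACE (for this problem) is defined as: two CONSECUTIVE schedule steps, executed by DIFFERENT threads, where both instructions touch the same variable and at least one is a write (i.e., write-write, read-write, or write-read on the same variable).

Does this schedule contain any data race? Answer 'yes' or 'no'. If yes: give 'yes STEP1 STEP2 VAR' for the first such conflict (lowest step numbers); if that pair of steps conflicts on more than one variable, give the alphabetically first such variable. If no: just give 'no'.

Answer: yes 1 2 y

Derivation:
Steps 1,2: C(y = y * 3) vs A(x = y + 1). RACE on y (W-R).
Steps 2,3: A(x = y + 1) vs B(x = x - 1). RACE on x (W-W).
Steps 3,4: B(r=x,w=x) vs A(r=z,w=z). No conflict.
Steps 4,5: same thread (A). No race.
Steps 5,6: A(x = x - 1) vs B(x = x * 3). RACE on x (W-W).
Steps 6,7: B(r=x,w=x) vs A(r=-,w=z). No conflict.
Steps 7,8: A(r=-,w=z) vs B(r=y,w=y). No conflict.
Steps 8,9: B(r=y,w=y) vs C(r=z,w=z). No conflict.
First conflict at steps 1,2.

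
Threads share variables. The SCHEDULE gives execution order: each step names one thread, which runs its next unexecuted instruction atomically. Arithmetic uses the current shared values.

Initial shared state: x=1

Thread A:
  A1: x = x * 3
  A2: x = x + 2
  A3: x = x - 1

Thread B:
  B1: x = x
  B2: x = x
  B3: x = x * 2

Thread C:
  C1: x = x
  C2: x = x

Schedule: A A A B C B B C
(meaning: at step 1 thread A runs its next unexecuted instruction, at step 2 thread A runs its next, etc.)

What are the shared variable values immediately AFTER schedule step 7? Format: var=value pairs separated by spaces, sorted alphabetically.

Step 1: thread A executes A1 (x = x * 3). Shared: x=3. PCs: A@1 B@0 C@0
Step 2: thread A executes A2 (x = x + 2). Shared: x=5. PCs: A@2 B@0 C@0
Step 3: thread A executes A3 (x = x - 1). Shared: x=4. PCs: A@3 B@0 C@0
Step 4: thread B executes B1 (x = x). Shared: x=4. PCs: A@3 B@1 C@0
Step 5: thread C executes C1 (x = x). Shared: x=4. PCs: A@3 B@1 C@1
Step 6: thread B executes B2 (x = x). Shared: x=4. PCs: A@3 B@2 C@1
Step 7: thread B executes B3 (x = x * 2). Shared: x=8. PCs: A@3 B@3 C@1

Answer: x=8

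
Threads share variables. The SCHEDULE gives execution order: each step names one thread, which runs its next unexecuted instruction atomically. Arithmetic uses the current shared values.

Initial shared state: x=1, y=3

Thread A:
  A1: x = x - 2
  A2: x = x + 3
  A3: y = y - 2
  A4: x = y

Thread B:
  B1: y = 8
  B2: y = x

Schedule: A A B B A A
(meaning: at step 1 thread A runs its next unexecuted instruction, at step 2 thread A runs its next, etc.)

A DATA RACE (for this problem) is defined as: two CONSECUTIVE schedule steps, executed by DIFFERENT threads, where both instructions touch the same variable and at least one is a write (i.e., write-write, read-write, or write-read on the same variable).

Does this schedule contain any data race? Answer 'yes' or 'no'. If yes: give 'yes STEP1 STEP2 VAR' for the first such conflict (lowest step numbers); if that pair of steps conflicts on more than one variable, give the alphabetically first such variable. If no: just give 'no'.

Answer: yes 4 5 y

Derivation:
Steps 1,2: same thread (A). No race.
Steps 2,3: A(r=x,w=x) vs B(r=-,w=y). No conflict.
Steps 3,4: same thread (B). No race.
Steps 4,5: B(y = x) vs A(y = y - 2). RACE on y (W-W).
Steps 5,6: same thread (A). No race.
First conflict at steps 4,5.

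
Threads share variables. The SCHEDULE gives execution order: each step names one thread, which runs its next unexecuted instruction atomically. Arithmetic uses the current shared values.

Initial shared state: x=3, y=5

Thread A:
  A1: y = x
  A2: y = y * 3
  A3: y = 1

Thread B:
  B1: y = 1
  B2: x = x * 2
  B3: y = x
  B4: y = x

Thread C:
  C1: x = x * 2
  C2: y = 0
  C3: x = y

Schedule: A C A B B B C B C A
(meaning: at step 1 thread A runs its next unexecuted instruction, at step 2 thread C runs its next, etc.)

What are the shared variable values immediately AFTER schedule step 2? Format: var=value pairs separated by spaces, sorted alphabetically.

Step 1: thread A executes A1 (y = x). Shared: x=3 y=3. PCs: A@1 B@0 C@0
Step 2: thread C executes C1 (x = x * 2). Shared: x=6 y=3. PCs: A@1 B@0 C@1

Answer: x=6 y=3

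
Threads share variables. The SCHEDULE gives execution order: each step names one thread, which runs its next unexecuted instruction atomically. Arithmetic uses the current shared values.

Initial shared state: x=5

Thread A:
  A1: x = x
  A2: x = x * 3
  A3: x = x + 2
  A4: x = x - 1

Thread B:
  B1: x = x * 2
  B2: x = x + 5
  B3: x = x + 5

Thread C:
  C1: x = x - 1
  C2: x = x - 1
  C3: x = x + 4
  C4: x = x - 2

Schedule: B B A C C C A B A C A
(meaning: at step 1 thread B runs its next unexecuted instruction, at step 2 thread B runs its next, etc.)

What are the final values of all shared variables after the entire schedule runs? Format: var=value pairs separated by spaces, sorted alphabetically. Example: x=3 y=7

Step 1: thread B executes B1 (x = x * 2). Shared: x=10. PCs: A@0 B@1 C@0
Step 2: thread B executes B2 (x = x + 5). Shared: x=15. PCs: A@0 B@2 C@0
Step 3: thread A executes A1 (x = x). Shared: x=15. PCs: A@1 B@2 C@0
Step 4: thread C executes C1 (x = x - 1). Shared: x=14. PCs: A@1 B@2 C@1
Step 5: thread C executes C2 (x = x - 1). Shared: x=13. PCs: A@1 B@2 C@2
Step 6: thread C executes C3 (x = x + 4). Shared: x=17. PCs: A@1 B@2 C@3
Step 7: thread A executes A2 (x = x * 3). Shared: x=51. PCs: A@2 B@2 C@3
Step 8: thread B executes B3 (x = x + 5). Shared: x=56. PCs: A@2 B@3 C@3
Step 9: thread A executes A3 (x = x + 2). Shared: x=58. PCs: A@3 B@3 C@3
Step 10: thread C executes C4 (x = x - 2). Shared: x=56. PCs: A@3 B@3 C@4
Step 11: thread A executes A4 (x = x - 1). Shared: x=55. PCs: A@4 B@3 C@4

Answer: x=55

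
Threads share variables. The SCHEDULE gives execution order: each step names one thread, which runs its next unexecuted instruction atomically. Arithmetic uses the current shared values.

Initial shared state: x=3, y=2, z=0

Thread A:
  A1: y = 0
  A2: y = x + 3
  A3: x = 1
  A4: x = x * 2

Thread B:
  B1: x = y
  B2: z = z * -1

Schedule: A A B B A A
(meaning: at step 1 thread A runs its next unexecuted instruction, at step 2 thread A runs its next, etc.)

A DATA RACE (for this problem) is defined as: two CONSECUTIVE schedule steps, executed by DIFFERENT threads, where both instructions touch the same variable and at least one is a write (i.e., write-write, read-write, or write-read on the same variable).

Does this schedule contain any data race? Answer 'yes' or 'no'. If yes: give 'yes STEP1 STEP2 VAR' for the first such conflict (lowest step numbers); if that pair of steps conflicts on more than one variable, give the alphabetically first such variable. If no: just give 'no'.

Steps 1,2: same thread (A). No race.
Steps 2,3: A(y = x + 3) vs B(x = y). RACE on x (R-W), y (W-R). Multiple vars; alphabetically first is x.
Steps 3,4: same thread (B). No race.
Steps 4,5: B(r=z,w=z) vs A(r=-,w=x). No conflict.
Steps 5,6: same thread (A). No race.
First conflict at steps 2,3.

Answer: yes 2 3 x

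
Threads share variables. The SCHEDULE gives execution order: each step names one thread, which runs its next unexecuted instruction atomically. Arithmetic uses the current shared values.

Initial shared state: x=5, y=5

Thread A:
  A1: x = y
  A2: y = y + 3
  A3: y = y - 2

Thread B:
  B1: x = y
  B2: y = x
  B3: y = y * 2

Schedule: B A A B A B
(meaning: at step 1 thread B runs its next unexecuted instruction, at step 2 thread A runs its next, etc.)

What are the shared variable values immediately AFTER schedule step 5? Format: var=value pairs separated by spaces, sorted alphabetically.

Answer: x=5 y=3

Derivation:
Step 1: thread B executes B1 (x = y). Shared: x=5 y=5. PCs: A@0 B@1
Step 2: thread A executes A1 (x = y). Shared: x=5 y=5. PCs: A@1 B@1
Step 3: thread A executes A2 (y = y + 3). Shared: x=5 y=8. PCs: A@2 B@1
Step 4: thread B executes B2 (y = x). Shared: x=5 y=5. PCs: A@2 B@2
Step 5: thread A executes A3 (y = y - 2). Shared: x=5 y=3. PCs: A@3 B@2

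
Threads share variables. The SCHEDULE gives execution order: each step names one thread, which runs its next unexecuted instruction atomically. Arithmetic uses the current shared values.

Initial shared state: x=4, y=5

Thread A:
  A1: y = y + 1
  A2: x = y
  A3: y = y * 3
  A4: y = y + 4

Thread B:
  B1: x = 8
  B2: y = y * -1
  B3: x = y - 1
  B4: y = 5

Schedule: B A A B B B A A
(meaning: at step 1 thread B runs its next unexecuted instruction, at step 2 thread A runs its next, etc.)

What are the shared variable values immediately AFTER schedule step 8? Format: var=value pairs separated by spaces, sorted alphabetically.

Step 1: thread B executes B1 (x = 8). Shared: x=8 y=5. PCs: A@0 B@1
Step 2: thread A executes A1 (y = y + 1). Shared: x=8 y=6. PCs: A@1 B@1
Step 3: thread A executes A2 (x = y). Shared: x=6 y=6. PCs: A@2 B@1
Step 4: thread B executes B2 (y = y * -1). Shared: x=6 y=-6. PCs: A@2 B@2
Step 5: thread B executes B3 (x = y - 1). Shared: x=-7 y=-6. PCs: A@2 B@3
Step 6: thread B executes B4 (y = 5). Shared: x=-7 y=5. PCs: A@2 B@4
Step 7: thread A executes A3 (y = y * 3). Shared: x=-7 y=15. PCs: A@3 B@4
Step 8: thread A executes A4 (y = y + 4). Shared: x=-7 y=19. PCs: A@4 B@4

Answer: x=-7 y=19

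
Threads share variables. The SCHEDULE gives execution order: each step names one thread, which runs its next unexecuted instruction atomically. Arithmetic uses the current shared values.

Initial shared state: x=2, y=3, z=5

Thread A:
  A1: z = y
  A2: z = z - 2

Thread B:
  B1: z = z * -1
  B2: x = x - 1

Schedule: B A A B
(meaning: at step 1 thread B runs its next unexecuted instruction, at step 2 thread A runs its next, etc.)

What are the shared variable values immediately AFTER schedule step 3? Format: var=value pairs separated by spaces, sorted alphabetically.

Answer: x=2 y=3 z=1

Derivation:
Step 1: thread B executes B1 (z = z * -1). Shared: x=2 y=3 z=-5. PCs: A@0 B@1
Step 2: thread A executes A1 (z = y). Shared: x=2 y=3 z=3. PCs: A@1 B@1
Step 3: thread A executes A2 (z = z - 2). Shared: x=2 y=3 z=1. PCs: A@2 B@1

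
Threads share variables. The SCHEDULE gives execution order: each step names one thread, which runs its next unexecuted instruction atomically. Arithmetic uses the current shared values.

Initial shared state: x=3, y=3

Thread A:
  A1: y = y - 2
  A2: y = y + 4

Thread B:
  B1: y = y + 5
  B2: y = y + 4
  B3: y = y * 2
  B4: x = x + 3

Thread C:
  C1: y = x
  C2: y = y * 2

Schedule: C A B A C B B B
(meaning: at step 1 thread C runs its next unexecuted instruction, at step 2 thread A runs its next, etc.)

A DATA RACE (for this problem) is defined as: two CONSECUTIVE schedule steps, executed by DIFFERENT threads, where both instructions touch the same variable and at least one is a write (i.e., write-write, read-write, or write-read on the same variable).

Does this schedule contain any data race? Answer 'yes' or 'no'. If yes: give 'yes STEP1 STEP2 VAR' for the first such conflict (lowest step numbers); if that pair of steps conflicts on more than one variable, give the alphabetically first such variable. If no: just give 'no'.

Answer: yes 1 2 y

Derivation:
Steps 1,2: C(y = x) vs A(y = y - 2). RACE on y (W-W).
Steps 2,3: A(y = y - 2) vs B(y = y + 5). RACE on y (W-W).
Steps 3,4: B(y = y + 5) vs A(y = y + 4). RACE on y (W-W).
Steps 4,5: A(y = y + 4) vs C(y = y * 2). RACE on y (W-W).
Steps 5,6: C(y = y * 2) vs B(y = y + 4). RACE on y (W-W).
Steps 6,7: same thread (B). No race.
Steps 7,8: same thread (B). No race.
First conflict at steps 1,2.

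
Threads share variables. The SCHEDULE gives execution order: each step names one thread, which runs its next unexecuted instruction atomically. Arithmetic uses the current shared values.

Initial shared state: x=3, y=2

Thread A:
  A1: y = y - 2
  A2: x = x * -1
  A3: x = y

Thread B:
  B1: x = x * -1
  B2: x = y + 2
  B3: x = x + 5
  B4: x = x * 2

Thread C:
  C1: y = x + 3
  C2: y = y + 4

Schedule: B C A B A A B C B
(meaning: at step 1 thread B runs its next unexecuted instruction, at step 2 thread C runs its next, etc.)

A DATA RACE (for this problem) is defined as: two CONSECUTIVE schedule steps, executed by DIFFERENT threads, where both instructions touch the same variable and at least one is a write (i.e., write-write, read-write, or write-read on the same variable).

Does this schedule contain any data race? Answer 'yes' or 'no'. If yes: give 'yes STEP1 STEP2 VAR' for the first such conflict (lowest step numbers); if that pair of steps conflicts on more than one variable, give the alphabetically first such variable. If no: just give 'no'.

Answer: yes 1 2 x

Derivation:
Steps 1,2: B(x = x * -1) vs C(y = x + 3). RACE on x (W-R).
Steps 2,3: C(y = x + 3) vs A(y = y - 2). RACE on y (W-W).
Steps 3,4: A(y = y - 2) vs B(x = y + 2). RACE on y (W-R).
Steps 4,5: B(x = y + 2) vs A(x = x * -1). RACE on x (W-W).
Steps 5,6: same thread (A). No race.
Steps 6,7: A(x = y) vs B(x = x + 5). RACE on x (W-W).
Steps 7,8: B(r=x,w=x) vs C(r=y,w=y). No conflict.
Steps 8,9: C(r=y,w=y) vs B(r=x,w=x). No conflict.
First conflict at steps 1,2.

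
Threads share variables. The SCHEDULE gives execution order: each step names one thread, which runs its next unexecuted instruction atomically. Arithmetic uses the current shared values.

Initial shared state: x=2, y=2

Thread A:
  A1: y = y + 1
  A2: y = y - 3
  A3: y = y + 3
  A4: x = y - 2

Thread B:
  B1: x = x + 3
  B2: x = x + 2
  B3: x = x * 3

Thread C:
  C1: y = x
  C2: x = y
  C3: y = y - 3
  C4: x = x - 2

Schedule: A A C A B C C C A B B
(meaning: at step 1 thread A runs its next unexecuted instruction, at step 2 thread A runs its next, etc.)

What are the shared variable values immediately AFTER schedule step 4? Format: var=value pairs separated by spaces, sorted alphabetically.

Answer: x=2 y=5

Derivation:
Step 1: thread A executes A1 (y = y + 1). Shared: x=2 y=3. PCs: A@1 B@0 C@0
Step 2: thread A executes A2 (y = y - 3). Shared: x=2 y=0. PCs: A@2 B@0 C@0
Step 3: thread C executes C1 (y = x). Shared: x=2 y=2. PCs: A@2 B@0 C@1
Step 4: thread A executes A3 (y = y + 3). Shared: x=2 y=5. PCs: A@3 B@0 C@1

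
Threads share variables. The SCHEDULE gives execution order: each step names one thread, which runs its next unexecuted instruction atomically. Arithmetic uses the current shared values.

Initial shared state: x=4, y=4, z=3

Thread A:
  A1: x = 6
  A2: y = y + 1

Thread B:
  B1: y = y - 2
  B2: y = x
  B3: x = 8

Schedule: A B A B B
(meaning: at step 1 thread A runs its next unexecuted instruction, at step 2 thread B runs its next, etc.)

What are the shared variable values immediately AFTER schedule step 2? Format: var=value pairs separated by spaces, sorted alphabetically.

Answer: x=6 y=2 z=3

Derivation:
Step 1: thread A executes A1 (x = 6). Shared: x=6 y=4 z=3. PCs: A@1 B@0
Step 2: thread B executes B1 (y = y - 2). Shared: x=6 y=2 z=3. PCs: A@1 B@1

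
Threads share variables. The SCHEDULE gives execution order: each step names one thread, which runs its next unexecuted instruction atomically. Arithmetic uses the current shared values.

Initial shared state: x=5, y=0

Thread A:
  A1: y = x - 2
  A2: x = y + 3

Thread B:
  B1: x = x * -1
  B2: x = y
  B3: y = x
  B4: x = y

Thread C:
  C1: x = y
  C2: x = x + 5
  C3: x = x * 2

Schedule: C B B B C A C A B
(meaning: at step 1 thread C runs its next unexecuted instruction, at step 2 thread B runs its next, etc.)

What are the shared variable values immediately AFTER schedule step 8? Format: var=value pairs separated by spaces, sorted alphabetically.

Answer: x=6 y=3

Derivation:
Step 1: thread C executes C1 (x = y). Shared: x=0 y=0. PCs: A@0 B@0 C@1
Step 2: thread B executes B1 (x = x * -1). Shared: x=0 y=0. PCs: A@0 B@1 C@1
Step 3: thread B executes B2 (x = y). Shared: x=0 y=0. PCs: A@0 B@2 C@1
Step 4: thread B executes B3 (y = x). Shared: x=0 y=0. PCs: A@0 B@3 C@1
Step 5: thread C executes C2 (x = x + 5). Shared: x=5 y=0. PCs: A@0 B@3 C@2
Step 6: thread A executes A1 (y = x - 2). Shared: x=5 y=3. PCs: A@1 B@3 C@2
Step 7: thread C executes C3 (x = x * 2). Shared: x=10 y=3. PCs: A@1 B@3 C@3
Step 8: thread A executes A2 (x = y + 3). Shared: x=6 y=3. PCs: A@2 B@3 C@3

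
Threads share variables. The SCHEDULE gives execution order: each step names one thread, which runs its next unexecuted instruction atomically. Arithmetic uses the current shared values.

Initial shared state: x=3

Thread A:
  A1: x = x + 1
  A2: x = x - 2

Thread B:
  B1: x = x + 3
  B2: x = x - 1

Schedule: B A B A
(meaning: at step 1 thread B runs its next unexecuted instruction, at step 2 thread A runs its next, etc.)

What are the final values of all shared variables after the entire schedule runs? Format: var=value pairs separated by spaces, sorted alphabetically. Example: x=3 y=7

Answer: x=4

Derivation:
Step 1: thread B executes B1 (x = x + 3). Shared: x=6. PCs: A@0 B@1
Step 2: thread A executes A1 (x = x + 1). Shared: x=7. PCs: A@1 B@1
Step 3: thread B executes B2 (x = x - 1). Shared: x=6. PCs: A@1 B@2
Step 4: thread A executes A2 (x = x - 2). Shared: x=4. PCs: A@2 B@2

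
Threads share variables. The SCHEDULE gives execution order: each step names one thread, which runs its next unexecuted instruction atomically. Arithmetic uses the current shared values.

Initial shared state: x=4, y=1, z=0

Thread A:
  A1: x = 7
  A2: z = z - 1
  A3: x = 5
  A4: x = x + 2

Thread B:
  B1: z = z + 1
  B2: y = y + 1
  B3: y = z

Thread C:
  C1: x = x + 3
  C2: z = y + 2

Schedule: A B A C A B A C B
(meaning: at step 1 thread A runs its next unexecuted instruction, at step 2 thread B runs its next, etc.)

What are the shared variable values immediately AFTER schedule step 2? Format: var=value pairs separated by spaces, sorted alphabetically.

Answer: x=7 y=1 z=1

Derivation:
Step 1: thread A executes A1 (x = 7). Shared: x=7 y=1 z=0. PCs: A@1 B@0 C@0
Step 2: thread B executes B1 (z = z + 1). Shared: x=7 y=1 z=1. PCs: A@1 B@1 C@0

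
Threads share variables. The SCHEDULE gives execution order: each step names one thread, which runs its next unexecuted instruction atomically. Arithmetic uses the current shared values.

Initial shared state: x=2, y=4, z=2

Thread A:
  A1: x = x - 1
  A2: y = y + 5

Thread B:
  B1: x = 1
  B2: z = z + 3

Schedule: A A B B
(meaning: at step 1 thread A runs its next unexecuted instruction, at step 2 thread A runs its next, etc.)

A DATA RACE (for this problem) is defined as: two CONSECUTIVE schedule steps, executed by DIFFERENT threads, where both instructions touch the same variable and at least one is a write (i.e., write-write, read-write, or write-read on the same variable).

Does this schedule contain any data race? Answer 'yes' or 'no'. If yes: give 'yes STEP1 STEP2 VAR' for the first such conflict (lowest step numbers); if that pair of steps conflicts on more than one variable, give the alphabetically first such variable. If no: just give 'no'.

Answer: no

Derivation:
Steps 1,2: same thread (A). No race.
Steps 2,3: A(r=y,w=y) vs B(r=-,w=x). No conflict.
Steps 3,4: same thread (B). No race.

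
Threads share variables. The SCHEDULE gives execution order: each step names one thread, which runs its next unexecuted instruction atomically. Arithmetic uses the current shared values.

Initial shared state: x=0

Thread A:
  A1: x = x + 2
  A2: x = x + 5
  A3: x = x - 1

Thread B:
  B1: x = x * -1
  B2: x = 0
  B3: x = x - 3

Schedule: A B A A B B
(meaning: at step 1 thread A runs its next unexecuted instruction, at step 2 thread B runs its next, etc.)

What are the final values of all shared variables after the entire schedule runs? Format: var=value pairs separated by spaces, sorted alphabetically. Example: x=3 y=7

Step 1: thread A executes A1 (x = x + 2). Shared: x=2. PCs: A@1 B@0
Step 2: thread B executes B1 (x = x * -1). Shared: x=-2. PCs: A@1 B@1
Step 3: thread A executes A2 (x = x + 5). Shared: x=3. PCs: A@2 B@1
Step 4: thread A executes A3 (x = x - 1). Shared: x=2. PCs: A@3 B@1
Step 5: thread B executes B2 (x = 0). Shared: x=0. PCs: A@3 B@2
Step 6: thread B executes B3 (x = x - 3). Shared: x=-3. PCs: A@3 B@3

Answer: x=-3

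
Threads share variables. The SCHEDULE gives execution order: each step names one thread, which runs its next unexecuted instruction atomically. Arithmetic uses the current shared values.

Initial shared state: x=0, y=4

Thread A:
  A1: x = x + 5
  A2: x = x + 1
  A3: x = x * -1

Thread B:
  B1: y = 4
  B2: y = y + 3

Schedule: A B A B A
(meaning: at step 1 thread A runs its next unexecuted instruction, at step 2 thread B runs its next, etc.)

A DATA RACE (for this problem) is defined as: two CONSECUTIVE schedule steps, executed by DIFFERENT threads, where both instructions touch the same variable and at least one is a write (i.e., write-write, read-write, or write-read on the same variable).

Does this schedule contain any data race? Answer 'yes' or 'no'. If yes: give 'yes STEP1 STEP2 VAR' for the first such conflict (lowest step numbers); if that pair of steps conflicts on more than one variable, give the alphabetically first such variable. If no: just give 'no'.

Steps 1,2: A(r=x,w=x) vs B(r=-,w=y). No conflict.
Steps 2,3: B(r=-,w=y) vs A(r=x,w=x). No conflict.
Steps 3,4: A(r=x,w=x) vs B(r=y,w=y). No conflict.
Steps 4,5: B(r=y,w=y) vs A(r=x,w=x). No conflict.

Answer: no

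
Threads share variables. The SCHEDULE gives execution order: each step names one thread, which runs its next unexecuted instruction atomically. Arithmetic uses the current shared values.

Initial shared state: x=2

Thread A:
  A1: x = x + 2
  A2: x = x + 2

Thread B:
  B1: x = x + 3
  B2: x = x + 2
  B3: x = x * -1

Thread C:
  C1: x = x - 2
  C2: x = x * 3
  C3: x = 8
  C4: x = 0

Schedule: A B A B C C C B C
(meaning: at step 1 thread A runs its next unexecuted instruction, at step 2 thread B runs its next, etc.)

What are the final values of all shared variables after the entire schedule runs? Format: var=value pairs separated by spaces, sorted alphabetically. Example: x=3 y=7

Answer: x=0

Derivation:
Step 1: thread A executes A1 (x = x + 2). Shared: x=4. PCs: A@1 B@0 C@0
Step 2: thread B executes B1 (x = x + 3). Shared: x=7. PCs: A@1 B@1 C@0
Step 3: thread A executes A2 (x = x + 2). Shared: x=9. PCs: A@2 B@1 C@0
Step 4: thread B executes B2 (x = x + 2). Shared: x=11. PCs: A@2 B@2 C@0
Step 5: thread C executes C1 (x = x - 2). Shared: x=9. PCs: A@2 B@2 C@1
Step 6: thread C executes C2 (x = x * 3). Shared: x=27. PCs: A@2 B@2 C@2
Step 7: thread C executes C3 (x = 8). Shared: x=8. PCs: A@2 B@2 C@3
Step 8: thread B executes B3 (x = x * -1). Shared: x=-8. PCs: A@2 B@3 C@3
Step 9: thread C executes C4 (x = 0). Shared: x=0. PCs: A@2 B@3 C@4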